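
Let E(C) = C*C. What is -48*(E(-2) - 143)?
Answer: 6672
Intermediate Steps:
E(C) = C²
-48*(E(-2) - 143) = -48*((-2)² - 143) = -48*(4 - 143) = -48*(-139) = 6672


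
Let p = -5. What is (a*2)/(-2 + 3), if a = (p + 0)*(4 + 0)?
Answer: -40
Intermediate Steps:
a = -20 (a = (-5 + 0)*(4 + 0) = -5*4 = -20)
(a*2)/(-2 + 3) = (-20*2)/(-2 + 3) = -40/1 = -40*1 = -40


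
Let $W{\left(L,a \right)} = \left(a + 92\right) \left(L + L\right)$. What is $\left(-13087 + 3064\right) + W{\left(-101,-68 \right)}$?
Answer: $-14871$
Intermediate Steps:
$W{\left(L,a \right)} = 2 L \left(92 + a\right)$ ($W{\left(L,a \right)} = \left(92 + a\right) 2 L = 2 L \left(92 + a\right)$)
$\left(-13087 + 3064\right) + W{\left(-101,-68 \right)} = \left(-13087 + 3064\right) + 2 \left(-101\right) \left(92 - 68\right) = -10023 + 2 \left(-101\right) 24 = -10023 - 4848 = -14871$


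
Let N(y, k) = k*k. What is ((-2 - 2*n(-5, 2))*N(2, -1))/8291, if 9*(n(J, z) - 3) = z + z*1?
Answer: -80/74619 ≈ -0.0010721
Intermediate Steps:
N(y, k) = k²
n(J, z) = 3 + 2*z/9 (n(J, z) = 3 + (z + z*1)/9 = 3 + (z + z)/9 = 3 + (2*z)/9 = 3 + 2*z/9)
((-2 - 2*n(-5, 2))*N(2, -1))/8291 = ((-2 - 2*(3 + (2/9)*2))*(-1)²)/8291 = ((-2 - 2*(3 + 4/9))*1)*(1/8291) = ((-2 - 2*31/9)*1)*(1/8291) = ((-2 - 62/9)*1)*(1/8291) = -80/9*1*(1/8291) = -80/9*1/8291 = -80/74619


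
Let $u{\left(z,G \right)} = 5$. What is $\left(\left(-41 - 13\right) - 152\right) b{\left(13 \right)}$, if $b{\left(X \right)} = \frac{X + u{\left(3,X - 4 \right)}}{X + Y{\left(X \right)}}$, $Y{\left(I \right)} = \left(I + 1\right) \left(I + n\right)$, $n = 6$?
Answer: $- \frac{412}{31} \approx -13.29$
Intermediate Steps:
$Y{\left(I \right)} = \left(1 + I\right) \left(6 + I\right)$ ($Y{\left(I \right)} = \left(I + 1\right) \left(I + 6\right) = \left(1 + I\right) \left(6 + I\right)$)
$b{\left(X \right)} = \frac{5 + X}{6 + X^{2} + 8 X}$ ($b{\left(X \right)} = \frac{X + 5}{X + \left(6 + X^{2} + 7 X\right)} = \frac{5 + X}{6 + X^{2} + 8 X}$)
$\left(\left(-41 - 13\right) - 152\right) b{\left(13 \right)} = \left(\left(-41 - 13\right) - 152\right) \frac{5 + 13}{6 + 13^{2} + 8 \cdot 13} = \left(\left(-41 - 13\right) - 152\right) \frac{1}{6 + 169 + 104} \cdot 18 = \left(-54 - 152\right) \frac{1}{279} \cdot 18 = - 206 \cdot \frac{1}{279} \cdot 18 = \left(-206\right) \frac{2}{31} = - \frac{412}{31}$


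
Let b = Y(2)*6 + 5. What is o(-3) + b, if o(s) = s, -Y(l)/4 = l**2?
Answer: -94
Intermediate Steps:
Y(l) = -4*l**2
b = -91 (b = -4*2**2*6 + 5 = -4*4*6 + 5 = -16*6 + 5 = -96 + 5 = -91)
o(-3) + b = -3 - 91 = -94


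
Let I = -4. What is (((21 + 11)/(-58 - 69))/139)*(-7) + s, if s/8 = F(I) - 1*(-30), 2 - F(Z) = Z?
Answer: 5084288/17653 ≈ 288.01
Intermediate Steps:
F(Z) = 2 - Z
s = 288 (s = 8*((2 - 1*(-4)) - 1*(-30)) = 8*((2 + 4) + 30) = 8*(6 + 30) = 8*36 = 288)
(((21 + 11)/(-58 - 69))/139)*(-7) + s = (((21 + 11)/(-58 - 69))/139)*(-7) + 288 = ((32/(-127))*(1/139))*(-7) + 288 = ((32*(-1/127))*(1/139))*(-7) + 288 = -32/127*1/139*(-7) + 288 = -32/17653*(-7) + 288 = 224/17653 + 288 = 5084288/17653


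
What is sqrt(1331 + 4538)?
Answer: sqrt(5869) ≈ 76.609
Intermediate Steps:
sqrt(1331 + 4538) = sqrt(5869)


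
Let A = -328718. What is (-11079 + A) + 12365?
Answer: -327432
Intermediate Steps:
(-11079 + A) + 12365 = (-11079 - 328718) + 12365 = -339797 + 12365 = -327432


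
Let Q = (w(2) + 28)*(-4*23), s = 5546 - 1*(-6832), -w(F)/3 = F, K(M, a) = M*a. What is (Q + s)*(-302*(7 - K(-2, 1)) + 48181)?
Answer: 470723902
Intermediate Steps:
w(F) = -3*F
s = 12378 (s = 5546 + 6832 = 12378)
Q = -2024 (Q = (-3*2 + 28)*(-4*23) = (-6 + 28)*(-92) = 22*(-92) = -2024)
(Q + s)*(-302*(7 - K(-2, 1)) + 48181) = (-2024 + 12378)*(-302*(7 - (-2)) + 48181) = 10354*(-302*(7 - 1*(-2)) + 48181) = 10354*(-302*(7 + 2) + 48181) = 10354*(-302*9 + 48181) = 10354*(-2718 + 48181) = 10354*45463 = 470723902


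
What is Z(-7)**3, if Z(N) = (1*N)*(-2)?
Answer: 2744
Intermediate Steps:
Z(N) = -2*N (Z(N) = N*(-2) = -2*N)
Z(-7)**3 = (-2*(-7))**3 = 14**3 = 2744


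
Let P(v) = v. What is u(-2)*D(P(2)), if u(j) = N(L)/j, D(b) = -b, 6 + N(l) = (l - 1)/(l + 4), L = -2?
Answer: -15/2 ≈ -7.5000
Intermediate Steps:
N(l) = -6 + (-1 + l)/(4 + l) (N(l) = -6 + (l - 1)/(l + 4) = -6 + (-1 + l)/(4 + l))
u(j) = -15/(2*j) (u(j) = (5*(-5 - 1*(-2))/(4 - 2))/j = (5*(-5 + 2)/2)/j = (5*(1/2)*(-3))/j = -15/(2*j))
u(-2)*D(P(2)) = (-15/2/(-2))*(-1*2) = -15/2*(-1/2)*(-2) = (15/4)*(-2) = -15/2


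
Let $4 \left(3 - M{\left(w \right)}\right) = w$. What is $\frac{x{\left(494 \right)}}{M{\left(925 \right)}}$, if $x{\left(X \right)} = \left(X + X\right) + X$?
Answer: $- \frac{5928}{913} \approx -6.4929$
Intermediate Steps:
$M{\left(w \right)} = 3 - \frac{w}{4}$
$x{\left(X \right)} = 3 X$ ($x{\left(X \right)} = 2 X + X = 3 X$)
$\frac{x{\left(494 \right)}}{M{\left(925 \right)}} = \frac{3 \cdot 494}{3 - \frac{925}{4}} = \frac{1482}{3 - \frac{925}{4}} = \frac{1482}{- \frac{913}{4}} = 1482 \left(- \frac{4}{913}\right) = - \frac{5928}{913}$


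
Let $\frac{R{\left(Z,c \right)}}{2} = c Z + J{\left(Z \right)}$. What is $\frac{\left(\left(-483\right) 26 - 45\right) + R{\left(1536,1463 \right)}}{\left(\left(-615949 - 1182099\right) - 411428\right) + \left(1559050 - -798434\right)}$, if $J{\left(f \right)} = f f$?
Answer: $\frac{3066775}{49336} \approx 62.161$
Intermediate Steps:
$J{\left(f \right)} = f^{2}$
$R{\left(Z,c \right)} = 2 Z^{2} + 2 Z c$ ($R{\left(Z,c \right)} = 2 \left(c Z + Z^{2}\right) = 2 \left(Z c + Z^{2}\right) = 2 \left(Z^{2} + Z c\right) = 2 Z^{2} + 2 Z c$)
$\frac{\left(\left(-483\right) 26 - 45\right) + R{\left(1536,1463 \right)}}{\left(\left(-615949 - 1182099\right) - 411428\right) + \left(1559050 - -798434\right)} = \frac{\left(\left(-483\right) 26 - 45\right) + 2 \cdot 1536 \left(1536 + 1463\right)}{\left(\left(-615949 - 1182099\right) - 411428\right) + \left(1559050 - -798434\right)} = \frac{\left(-12558 - 45\right) + 2 \cdot 1536 \cdot 2999}{\left(-1798048 - 411428\right) + \left(1559050 + 798434\right)} = \frac{-12603 + 9212928}{-2209476 + 2357484} = \frac{9200325}{148008} = 9200325 \cdot \frac{1}{148008} = \frac{3066775}{49336}$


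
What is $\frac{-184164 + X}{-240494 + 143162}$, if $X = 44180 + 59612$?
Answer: $\frac{20093}{24333} \approx 0.82575$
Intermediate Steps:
$X = 103792$
$\frac{-184164 + X}{-240494 + 143162} = \frac{-184164 + 103792}{-240494 + 143162} = - \frac{80372}{-97332} = \left(-80372\right) \left(- \frac{1}{97332}\right) = \frac{20093}{24333}$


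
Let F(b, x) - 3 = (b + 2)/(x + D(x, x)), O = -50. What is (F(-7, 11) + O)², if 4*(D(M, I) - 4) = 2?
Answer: 2152089/961 ≈ 2239.4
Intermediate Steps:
D(M, I) = 9/2 (D(M, I) = 4 + (¼)*2 = 4 + ½ = 9/2)
F(b, x) = 3 + (2 + b)/(9/2 + x) (F(b, x) = 3 + (b + 2)/(x + 9/2) = 3 + (2 + b)/(9/2 + x))
(F(-7, 11) + O)² = ((31 + 2*(-7) + 6*11)/(9 + 2*11) - 50)² = ((31 - 14 + 66)/(9 + 22) - 50)² = (83/31 - 50)² = (-1467/31)² = 2152089/961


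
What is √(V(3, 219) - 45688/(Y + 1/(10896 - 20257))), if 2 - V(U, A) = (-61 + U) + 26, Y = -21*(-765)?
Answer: √11009520681249458/18798058 ≈ 5.5818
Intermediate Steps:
Y = 16065
V(U, A) = 37 - U (V(U, A) = 2 - ((-61 + U) + 26) = 2 - (-35 + U) = 2 + (35 - U) = 37 - U)
√(V(3, 219) - 45688/(Y + 1/(10896 - 20257))) = √((37 - 1*3) - 45688/(16065 + 1/(10896 - 20257))) = √((37 - 3) - 45688/(16065 + 1/(-9361))) = √(34 - 45688/(16065 - 1/9361)) = √(34 - 45688/150384464/9361) = √(34 - 45688*9361/150384464) = √(34 - 53460671/18798058) = √(585673301/18798058) = √11009520681249458/18798058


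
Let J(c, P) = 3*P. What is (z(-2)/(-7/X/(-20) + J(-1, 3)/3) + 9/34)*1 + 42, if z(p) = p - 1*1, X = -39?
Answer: 3272961/79322 ≈ 41.262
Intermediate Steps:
z(p) = -1 + p (z(p) = p - 1 = -1 + p)
(z(-2)/(-7/X/(-20) + J(-1, 3)/3) + 9/34)*1 + 42 = ((-1 - 2)/(-7/(-39)/(-20) + (3*3)/3) + 9/34)*1 + 42 = (-3/(-7*(-1/39)*(-1/20) + 9*(1/3)) + 9*(1/34))*1 + 42 = (-3/((7/39)*(-1/20) + 3) + 9/34)*1 + 42 = (-3/(-7/780 + 3) + 9/34)*1 + 42 = (-3/2333/780 + 9/34)*1 + 42 = (-3*780/2333 + 9/34)*1 + 42 = (-2340/2333 + 9/34)*1 + 42 = -58563/79322*1 + 42 = -58563/79322 + 42 = 3272961/79322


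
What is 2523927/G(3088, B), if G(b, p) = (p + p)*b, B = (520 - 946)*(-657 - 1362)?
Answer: 841309/1770646848 ≈ 0.00047514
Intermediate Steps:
B = 860094 (B = -426*(-2019) = 860094)
G(b, p) = 2*b*p (G(b, p) = (2*p)*b = 2*b*p)
2523927/G(3088, B) = 2523927/((2*3088*860094)) = 2523927/5311940544 = 2523927*(1/5311940544) = 841309/1770646848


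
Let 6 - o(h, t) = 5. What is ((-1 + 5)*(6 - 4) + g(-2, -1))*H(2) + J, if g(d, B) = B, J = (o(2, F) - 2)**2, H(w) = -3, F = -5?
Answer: -20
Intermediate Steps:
o(h, t) = 1 (o(h, t) = 6 - 1*5 = 6 - 5 = 1)
J = 1 (J = (1 - 2)**2 = (-1)**2 = 1)
((-1 + 5)*(6 - 4) + g(-2, -1))*H(2) + J = ((-1 + 5)*(6 - 4) - 1)*(-3) + 1 = (4*2 - 1)*(-3) + 1 = (8 - 1)*(-3) + 1 = 7*(-3) + 1 = -21 + 1 = -20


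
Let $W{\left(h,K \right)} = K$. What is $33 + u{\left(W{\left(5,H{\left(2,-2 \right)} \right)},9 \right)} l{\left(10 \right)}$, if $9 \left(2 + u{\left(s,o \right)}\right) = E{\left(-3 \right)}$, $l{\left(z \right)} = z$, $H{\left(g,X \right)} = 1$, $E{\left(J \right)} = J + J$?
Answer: $\frac{19}{3} \approx 6.3333$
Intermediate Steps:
$E{\left(J \right)} = 2 J$
$u{\left(s,o \right)} = - \frac{8}{3}$ ($u{\left(s,o \right)} = -2 + \frac{2 \left(-3\right)}{9} = -2 + \frac{1}{9} \left(-6\right) = -2 - \frac{2}{3} = - \frac{8}{3}$)
$33 + u{\left(W{\left(5,H{\left(2,-2 \right)} \right)},9 \right)} l{\left(10 \right)} = 33 - \frac{80}{3} = \frac{19}{3}$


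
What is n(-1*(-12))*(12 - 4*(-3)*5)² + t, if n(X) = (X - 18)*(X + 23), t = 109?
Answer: -1088531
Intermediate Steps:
n(X) = (-18 + X)*(23 + X)
n(-1*(-12))*(12 - 4*(-3)*5)² + t = (-414 + (-1*(-12))² + 5*(-1*(-12)))*(12 - 4*(-3)*5)² + 109 = (-414 + 12² + 5*12)*(12 + 12*5)² + 109 = (-414 + 144 + 60)*(12 + 60)² + 109 = -210*72² + 109 = -210*5184 + 109 = -1088640 + 109 = -1088531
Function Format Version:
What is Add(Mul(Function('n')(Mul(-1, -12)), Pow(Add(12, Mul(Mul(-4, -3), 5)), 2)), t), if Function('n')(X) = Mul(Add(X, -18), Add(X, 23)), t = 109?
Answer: -1088531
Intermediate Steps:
Function('n')(X) = Mul(Add(-18, X), Add(23, X))
Add(Mul(Function('n')(Mul(-1, -12)), Pow(Add(12, Mul(Mul(-4, -3), 5)), 2)), t) = Add(Mul(Add(-414, Pow(Mul(-1, -12), 2), Mul(5, Mul(-1, -12))), Pow(Add(12, Mul(Mul(-4, -3), 5)), 2)), 109) = Add(Mul(Add(-414, Pow(12, 2), Mul(5, 12)), Pow(Add(12, Mul(12, 5)), 2)), 109) = Add(Mul(Add(-414, 144, 60), Pow(Add(12, 60), 2)), 109) = Add(Mul(-210, Pow(72, 2)), 109) = Add(Mul(-210, 5184), 109) = Add(-1088640, 109) = -1088531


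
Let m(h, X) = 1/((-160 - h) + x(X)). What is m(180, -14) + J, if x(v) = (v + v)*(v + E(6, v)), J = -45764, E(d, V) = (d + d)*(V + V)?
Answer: -432927439/9460 ≈ -45764.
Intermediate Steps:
E(d, V) = 4*V*d (E(d, V) = (2*d)*(2*V) = 4*V*d)
x(v) = 50*v² (x(v) = (v + v)*(v + 4*v*6) = (2*v)*(v + 24*v) = (2*v)*(25*v) = 50*v²)
m(h, X) = 1/(-160 - h + 50*X²) (m(h, X) = 1/((-160 - h) + 50*X²) = 1/(-160 - h + 50*X²))
m(180, -14) + J = -1/(160 + 180 - 50*(-14)²) - 45764 = -1/(160 + 180 - 50*196) - 45764 = -1/(160 + 180 - 9800) - 45764 = -1/(-9460) - 45764 = -1*(-1/9460) - 45764 = 1/9460 - 45764 = -432927439/9460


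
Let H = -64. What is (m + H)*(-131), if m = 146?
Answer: -10742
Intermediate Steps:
(m + H)*(-131) = (146 - 64)*(-131) = 82*(-131) = -10742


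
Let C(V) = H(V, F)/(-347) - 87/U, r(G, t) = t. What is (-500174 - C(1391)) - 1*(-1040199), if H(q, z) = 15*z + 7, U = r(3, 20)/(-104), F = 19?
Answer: 936159921/1735 ≈ 5.3957e+5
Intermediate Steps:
U = -5/26 (U = 20/(-104) = 20*(-1/104) = -5/26 ≈ -0.19231)
H(q, z) = 7 + 15*z
C(V) = 783454/1735 (C(V) = (7 + 15*19)/(-347) - 87/(-5/26) = (7 + 285)*(-1/347) - 87*(-26/5) = 292*(-1/347) + 2262/5 = -292/347 + 2262/5 = 783454/1735)
(-500174 - C(1391)) - 1*(-1040199) = (-500174 - 1*783454/1735) - 1*(-1040199) = (-500174 - 783454/1735) + 1040199 = -868585344/1735 + 1040199 = 936159921/1735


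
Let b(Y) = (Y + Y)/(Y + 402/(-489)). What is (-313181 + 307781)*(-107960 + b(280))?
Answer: 13264388496000/22753 ≈ 5.8297e+8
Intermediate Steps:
b(Y) = 2*Y/(-134/163 + Y) (b(Y) = (2*Y)/(Y + 402*(-1/489)) = (2*Y)/(Y - 134/163) = (2*Y)/(-134/163 + Y) = 2*Y/(-134/163 + Y))
(-313181 + 307781)*(-107960 + b(280)) = (-313181 + 307781)*(-107960 + 326*280/(-134 + 163*280)) = -5400*(-107960 + 326*280/(-134 + 45640)) = -5400*(-107960 + 326*280/45506) = -5400*(-107960 + 326*280*(1/45506)) = -5400*(-107960 + 45640/22753) = -5400*(-2456368240/22753) = 13264388496000/22753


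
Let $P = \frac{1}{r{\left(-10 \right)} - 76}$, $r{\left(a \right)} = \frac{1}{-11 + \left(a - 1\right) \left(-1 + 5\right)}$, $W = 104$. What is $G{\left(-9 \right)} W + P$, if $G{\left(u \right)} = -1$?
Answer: $- \frac{434879}{4181} \approx -104.01$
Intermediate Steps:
$r{\left(a \right)} = \frac{1}{-15 + 4 a}$ ($r{\left(a \right)} = \frac{1}{-11 + \left(-1 + a\right) 4} = \frac{1}{-11 + \left(-4 + 4 a\right)} = \frac{1}{-15 + 4 a}$)
$P = - \frac{55}{4181}$ ($P = \frac{1}{\frac{1}{-15 + 4 \left(-10\right)} - 76} = \frac{1}{\frac{1}{-15 - 40} - 76} = \frac{1}{\frac{1}{-55} - 76} = \frac{1}{- \frac{1}{55} - 76} = \frac{1}{- \frac{4181}{55}} = - \frac{55}{4181} \approx -0.013155$)
$G{\left(-9 \right)} W + P = \left(-1\right) 104 - \frac{55}{4181} = -104 - \frac{55}{4181} = - \frac{434879}{4181}$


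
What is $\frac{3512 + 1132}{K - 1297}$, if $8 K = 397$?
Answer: $- \frac{37152}{9979} \approx -3.723$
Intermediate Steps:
$K = \frac{397}{8}$ ($K = \frac{1}{8} \cdot 397 = \frac{397}{8} \approx 49.625$)
$\frac{3512 + 1132}{K - 1297} = \frac{3512 + 1132}{\frac{397}{8} - 1297} = \frac{4644}{- \frac{9979}{8}} = 4644 \left(- \frac{8}{9979}\right) = - \frac{37152}{9979}$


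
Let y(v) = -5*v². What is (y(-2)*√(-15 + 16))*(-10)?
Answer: 200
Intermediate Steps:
(y(-2)*√(-15 + 16))*(-10) = ((-5*(-2)²)*√(-15 + 16))*(-10) = ((-5*4)*√1)*(-10) = -20*1*(-10) = -20*(-10) = 200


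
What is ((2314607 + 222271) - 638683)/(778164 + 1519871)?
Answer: 379639/459607 ≈ 0.82601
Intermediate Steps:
((2314607 + 222271) - 638683)/(778164 + 1519871) = (2536878 - 638683)/2298035 = 1898195*(1/2298035) = 379639/459607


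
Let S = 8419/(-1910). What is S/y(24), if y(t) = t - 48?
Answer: 8419/45840 ≈ 0.18366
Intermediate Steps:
y(t) = -48 + t
S = -8419/1910 (S = 8419*(-1/1910) = -8419/1910 ≈ -4.4079)
S/y(24) = -8419/(1910*(-48 + 24)) = -8419/1910/(-24) = -8419/1910*(-1/24) = 8419/45840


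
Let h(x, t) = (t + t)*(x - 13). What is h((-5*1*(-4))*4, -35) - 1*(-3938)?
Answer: -752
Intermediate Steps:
h(x, t) = 2*t*(-13 + x) (h(x, t) = (2*t)*(-13 + x) = 2*t*(-13 + x))
h((-5*1*(-4))*4, -35) - 1*(-3938) = 2*(-35)*(-13 + (-5*1*(-4))*4) - 1*(-3938) = 2*(-35)*(-13 - 5*(-4)*4) + 3938 = 2*(-35)*(-13 + 20*4) + 3938 = 2*(-35)*(-13 + 80) + 3938 = 2*(-35)*67 + 3938 = -4690 + 3938 = -752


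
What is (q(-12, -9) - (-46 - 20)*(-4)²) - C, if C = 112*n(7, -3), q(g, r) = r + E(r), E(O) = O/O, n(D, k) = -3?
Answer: 1384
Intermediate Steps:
E(O) = 1
q(g, r) = 1 + r (q(g, r) = r + 1 = 1 + r)
C = -336 (C = 112*(-3) = -336)
(q(-12, -9) - (-46 - 20)*(-4)²) - C = ((1 - 9) - (-46 - 20)*(-4)²) - 1*(-336) = (-8 - (-66)*16) + 336 = (-8 - 1*(-1056)) + 336 = (-8 + 1056) + 336 = 1048 + 336 = 1384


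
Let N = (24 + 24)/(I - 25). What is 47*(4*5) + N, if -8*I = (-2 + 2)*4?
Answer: 23452/25 ≈ 938.08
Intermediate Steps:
I = 0 (I = -(-2 + 2)*4/8 = -0*4 = -⅛*0 = 0)
N = -48/25 (N = (24 + 24)/(0 - 25) = 48/(-25) = 48*(-1/25) = -48/25 ≈ -1.9200)
47*(4*5) + N = 47*(4*5) - 48/25 = 47*20 - 48/25 = 940 - 48/25 = 23452/25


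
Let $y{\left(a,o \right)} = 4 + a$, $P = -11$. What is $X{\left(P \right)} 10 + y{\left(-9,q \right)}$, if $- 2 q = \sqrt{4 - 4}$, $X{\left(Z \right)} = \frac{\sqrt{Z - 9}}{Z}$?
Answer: $-5 - \frac{20 i \sqrt{5}}{11} \approx -5.0 - 4.0656 i$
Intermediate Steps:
$X{\left(Z \right)} = \frac{\sqrt{-9 + Z}}{Z}$
$q = 0$ ($q = - \frac{\sqrt{4 - 4}}{2} = - \frac{\sqrt{0}}{2} = \left(- \frac{1}{2}\right) 0 = 0$)
$X{\left(P \right)} 10 + y{\left(-9,q \right)} = \frac{\sqrt{-9 - 11}}{-11} \cdot 10 + \left(4 - 9\right) = - \frac{\sqrt{-20}}{11} \cdot 10 - 5 = - \frac{2 i \sqrt{5}}{11} \cdot 10 - 5 = - \frac{20 i \sqrt{5}}{11} - 5 = -5 - \frac{20 i \sqrt{5}}{11}$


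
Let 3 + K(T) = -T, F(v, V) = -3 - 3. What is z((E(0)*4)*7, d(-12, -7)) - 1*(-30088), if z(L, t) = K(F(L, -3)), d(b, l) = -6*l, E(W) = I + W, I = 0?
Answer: 30091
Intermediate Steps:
F(v, V) = -6
K(T) = -3 - T
E(W) = W (E(W) = 0 + W = W)
z(L, t) = 3 (z(L, t) = -3 - 1*(-6) = -3 + 6 = 3)
z((E(0)*4)*7, d(-12, -7)) - 1*(-30088) = 3 - 1*(-30088) = 3 + 30088 = 30091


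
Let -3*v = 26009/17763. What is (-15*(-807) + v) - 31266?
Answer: -32938598/1719 ≈ -19162.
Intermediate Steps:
v = -839/1719 (v = -26009/(3*17763) = -1/3*839/573 = -839/1719 ≈ -0.48807)
(-15*(-807) + v) - 31266 = (-15*(-807) - 839/1719) - 31266 = (12105 - 839/1719) - 31266 = 20807656/1719 - 31266 = -32938598/1719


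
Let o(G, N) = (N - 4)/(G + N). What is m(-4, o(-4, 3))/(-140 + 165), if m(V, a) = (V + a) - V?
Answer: 1/25 ≈ 0.040000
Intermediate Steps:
o(G, N) = (-4 + N)/(G + N)
m(V, a) = a
m(-4, o(-4, 3))/(-140 + 165) = ((-4 + 3)/(-4 + 3))/(-140 + 165) = (-1/(-1))/25 = -1*(-1)*(1/25) = 1*(1/25) = 1/25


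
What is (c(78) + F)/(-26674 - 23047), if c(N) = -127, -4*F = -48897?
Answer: -48389/198884 ≈ -0.24330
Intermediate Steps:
F = 48897/4 (F = -¼*(-48897) = 48897/4 ≈ 12224.)
(c(78) + F)/(-26674 - 23047) = (-127 + 48897/4)/(-26674 - 23047) = (48389/4)/(-49721) = (48389/4)*(-1/49721) = -48389/198884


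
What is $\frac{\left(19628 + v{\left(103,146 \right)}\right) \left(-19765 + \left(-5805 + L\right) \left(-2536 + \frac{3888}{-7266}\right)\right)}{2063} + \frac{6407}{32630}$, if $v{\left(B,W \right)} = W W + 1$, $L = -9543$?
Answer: $\frac{62955577590117982201}{81519300590} \approx 7.7228 \cdot 10^{8}$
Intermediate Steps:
$v{\left(B,W \right)} = 1 + W^{2}$ ($v{\left(B,W \right)} = W^{2} + 1 = 1 + W^{2}$)
$\frac{\left(19628 + v{\left(103,146 \right)}\right) \left(-19765 + \left(-5805 + L\right) \left(-2536 + \frac{3888}{-7266}\right)\right)}{2063} + \frac{6407}{32630} = \frac{\left(19628 + \left(1 + 146^{2}\right)\right) \left(-19765 + \left(-5805 - 9543\right) \left(-2536 + \frac{3888}{-7266}\right)\right)}{2063} + \frac{6407}{32630} = \left(19628 + \left(1 + 21316\right)\right) \left(-19765 - 15348 \left(-2536 + 3888 \left(- \frac{1}{7266}\right)\right)\right) \frac{1}{2063} + 6407 \cdot \frac{1}{32630} = \left(19628 + 21317\right) \left(-19765 - 15348 \left(-2536 - \frac{648}{1211}\right)\right) \frac{1}{2063} + \frac{6407}{32630} = 40945 \left(-19765 - - \frac{47145126912}{1211}\right) \frac{1}{2063} + \frac{6407}{32630} = 40945 \left(-19765 + \frac{47145126912}{1211}\right) \frac{1}{2063} + \frac{6407}{32630} = 40945 \cdot \frac{47121191497}{1211} \cdot \frac{1}{2063} + \frac{6407}{32630} = \frac{1929377185844665}{1211} \cdot \frac{1}{2063} + \frac{6407}{32630} = \frac{1929377185844665}{2498293} + \frac{6407}{32630} = \frac{62955577590117982201}{81519300590}$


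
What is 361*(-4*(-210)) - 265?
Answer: 302975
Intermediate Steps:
361*(-4*(-210)) - 265 = 361*840 - 265 = 303240 - 265 = 302975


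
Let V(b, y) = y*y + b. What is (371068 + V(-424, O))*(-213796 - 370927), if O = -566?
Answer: -404043593000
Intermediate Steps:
V(b, y) = b + y² (V(b, y) = y² + b = b + y²)
(371068 + V(-424, O))*(-213796 - 370927) = (371068 + (-424 + (-566)²))*(-213796 - 370927) = (371068 + (-424 + 320356))*(-584723) = (371068 + 319932)*(-584723) = 691000*(-584723) = -404043593000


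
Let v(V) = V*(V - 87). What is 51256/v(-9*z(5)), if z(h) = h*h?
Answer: 6407/8775 ≈ 0.73014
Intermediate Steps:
z(h) = h**2
v(V) = V*(-87 + V)
51256/v(-9*z(5)) = 51256/(((-9*5**2)*(-87 - 9*5**2))) = 51256/(((-9*25)*(-87 - 9*25))) = 51256/((-225*(-87 - 225))) = 51256/((-225*(-312))) = 51256/70200 = 51256*(1/70200) = 6407/8775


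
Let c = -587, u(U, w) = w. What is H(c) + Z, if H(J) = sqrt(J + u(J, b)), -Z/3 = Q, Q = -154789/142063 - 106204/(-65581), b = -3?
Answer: -14809324329/9316633603 + I*sqrt(590) ≈ -1.5896 + 24.29*I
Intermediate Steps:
Q = 4936441443/9316633603 (Q = -154789*1/142063 - 106204*(-1/65581) = -154789/142063 + 106204/65581 = 4936441443/9316633603 ≈ 0.52985)
Z = -14809324329/9316633603 (Z = -3*4936441443/9316633603 = -14809324329/9316633603 ≈ -1.5896)
H(J) = sqrt(-3 + J) (H(J) = sqrt(J - 3) = sqrt(-3 + J))
H(c) + Z = sqrt(-3 - 587) - 14809324329/9316633603 = sqrt(-590) - 14809324329/9316633603 = I*sqrt(590) - 14809324329/9316633603 = -14809324329/9316633603 + I*sqrt(590)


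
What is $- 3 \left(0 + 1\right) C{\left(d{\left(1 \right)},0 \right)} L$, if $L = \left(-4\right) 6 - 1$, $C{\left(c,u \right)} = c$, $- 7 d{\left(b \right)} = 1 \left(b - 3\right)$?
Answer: $\frac{150}{7} \approx 21.429$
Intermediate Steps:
$d{\left(b \right)} = \frac{3}{7} - \frac{b}{7}$ ($d{\left(b \right)} = - \frac{1 \left(b - 3\right)}{7} = - \frac{1 \left(-3 + b\right)}{7} = - \frac{-3 + b}{7} = \frac{3}{7} - \frac{b}{7}$)
$L = -25$ ($L = -24 - 1 = -25$)
$- 3 \left(0 + 1\right) C{\left(d{\left(1 \right)},0 \right)} L = - 3 \left(0 + 1\right) \left(\frac{3}{7} - \frac{1}{7}\right) \left(-25\right) = \left(-3\right) 1 \left(\frac{3}{7} - \frac{1}{7}\right) \left(-25\right) = \left(-3\right) \frac{2}{7} \left(-25\right) = \left(- \frac{6}{7}\right) \left(-25\right) = \frac{150}{7}$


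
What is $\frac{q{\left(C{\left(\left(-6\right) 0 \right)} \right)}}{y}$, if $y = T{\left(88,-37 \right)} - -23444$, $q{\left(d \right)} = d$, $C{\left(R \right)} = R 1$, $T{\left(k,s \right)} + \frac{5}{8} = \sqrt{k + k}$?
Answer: $0$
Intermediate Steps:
$T{\left(k,s \right)} = - \frac{5}{8} + \sqrt{2} \sqrt{k}$ ($T{\left(k,s \right)} = - \frac{5}{8} + \sqrt{k + k} = - \frac{5}{8} + \sqrt{2 k} = - \frac{5}{8} + \sqrt{2} \sqrt{k}$)
$C{\left(R \right)} = R$
$y = \frac{187547}{8} + 4 \sqrt{11}$ ($y = \left(- \frac{5}{8} + \sqrt{2} \sqrt{88}\right) - -23444 = \left(- \frac{5}{8} + \sqrt{2} \cdot 2 \sqrt{22}\right) + 23444 = \left(- \frac{5}{8} + 4 \sqrt{11}\right) + 23444 = \frac{187547}{8} + 4 \sqrt{11} \approx 23457.0$)
$\frac{q{\left(C{\left(\left(-6\right) 0 \right)} \right)}}{y} = \frac{\left(-6\right) 0}{\frac{187547}{8} + 4 \sqrt{11}} = \frac{0}{\frac{187547}{8} + 4 \sqrt{11}} = 0$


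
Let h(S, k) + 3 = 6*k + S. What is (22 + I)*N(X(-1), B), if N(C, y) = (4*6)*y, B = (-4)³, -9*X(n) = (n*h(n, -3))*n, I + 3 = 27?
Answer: -70656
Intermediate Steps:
h(S, k) = -3 + S + 6*k (h(S, k) = -3 + (6*k + S) = -3 + (S + 6*k) = -3 + S + 6*k)
I = 24 (I = -3 + 27 = 24)
X(n) = -n²*(-21 + n)/9 (X(n) = -n*(-3 + n + 6*(-3))*n/9 = -n*(-3 + n - 18)*n/9 = -n*(-21 + n)*n/9 = -n²*(-21 + n)/9)
B = -64
N(C, y) = 24*y
(22 + I)*N(X(-1), B) = (22 + 24)*(24*(-64)) = 46*(-1536) = -70656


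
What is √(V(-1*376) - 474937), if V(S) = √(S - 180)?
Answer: √(-474937 + 2*I*√139) ≈ 0.017 + 689.16*I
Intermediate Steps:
V(S) = √(-180 + S)
√(V(-1*376) - 474937) = √(√(-180 - 1*376) - 474937) = √(√(-180 - 376) - 474937) = √(√(-556) - 474937) = √(2*I*√139 - 474937) = √(-474937 + 2*I*√139)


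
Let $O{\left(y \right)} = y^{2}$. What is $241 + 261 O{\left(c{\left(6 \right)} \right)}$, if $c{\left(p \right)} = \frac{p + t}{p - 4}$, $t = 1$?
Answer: $\frac{13753}{4} \approx 3438.3$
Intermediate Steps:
$c{\left(p \right)} = \frac{1 + p}{-4 + p}$ ($c{\left(p \right)} = \frac{p + 1}{p - 4} = \frac{1 + p}{-4 + p}$)
$241 + 261 O{\left(c{\left(6 \right)} \right)} = 241 + 261 \left(\frac{1 + 6}{-4 + 6}\right)^{2} = 241 + 261 \left(\frac{1}{2} \cdot 7\right)^{2} = 241 + 261 \left(\frac{7}{2}\right)^{2} = 241 + 261 \cdot \frac{49}{4} = 241 + \frac{12789}{4} = \frac{13753}{4}$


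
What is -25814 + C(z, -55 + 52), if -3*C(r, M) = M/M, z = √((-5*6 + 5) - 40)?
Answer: -77443/3 ≈ -25814.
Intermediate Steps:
z = I*√65 (z = √((-30 + 5) - 40) = √(-25 - 40) = √(-65) = I*√65 ≈ 8.0623*I)
C(r, M) = -⅓ (C(r, M) = -M/(3*M) = -⅓*1 = -⅓)
-25814 + C(z, -55 + 52) = -25814 - ⅓ = -77443/3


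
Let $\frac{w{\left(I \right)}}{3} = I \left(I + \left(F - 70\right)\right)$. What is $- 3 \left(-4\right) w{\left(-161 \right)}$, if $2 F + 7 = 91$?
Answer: $1095444$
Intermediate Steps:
$F = 42$ ($F = - \frac{7}{2} + \frac{1}{2} \cdot 91 = - \frac{7}{2} + \frac{91}{2} = 42$)
$w{\left(I \right)} = 3 I \left(-28 + I\right)$ ($w{\left(I \right)} = 3 I \left(I + \left(42 - 70\right)\right) = 3 I \left(I - 28\right) = 3 I \left(-28 + I\right)$)
$- 3 \left(-4\right) w{\left(-161 \right)} = - 3 \left(-4\right) 3 \left(-161\right) \left(-28 - 161\right) = - \left(-12\right) 3 \left(-161\right) \left(-189\right) = - \left(-12\right) 91287 = \left(-1\right) \left(-1095444\right) = 1095444$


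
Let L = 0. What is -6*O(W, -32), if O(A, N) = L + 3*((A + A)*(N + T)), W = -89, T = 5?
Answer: -86508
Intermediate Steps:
O(A, N) = 6*A*(5 + N) (O(A, N) = 0 + 3*((A + A)*(N + 5)) = 0 + 3*((2*A)*(5 + N)) = 0 + 3*(2*A*(5 + N)) = 0 + 6*A*(5 + N) = 6*A*(5 + N))
-6*O(W, -32) = -36*(-89)*(5 - 32) = -36*(-89)*(-27) = -6*14418 = -86508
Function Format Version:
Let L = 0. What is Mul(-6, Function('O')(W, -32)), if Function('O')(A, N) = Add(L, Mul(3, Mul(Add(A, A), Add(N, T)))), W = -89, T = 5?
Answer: -86508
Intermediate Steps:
Function('O')(A, N) = Mul(6, A, Add(5, N)) (Function('O')(A, N) = Add(0, Mul(3, Mul(Add(A, A), Add(N, 5)))) = Add(0, Mul(3, Mul(Mul(2, A), Add(5, N)))) = Add(0, Mul(3, Mul(2, A, Add(5, N)))) = Add(0, Mul(6, A, Add(5, N))) = Mul(6, A, Add(5, N)))
Mul(-6, Function('O')(W, -32)) = Mul(-6, Mul(6, -89, Add(5, -32))) = Mul(-6, Mul(6, -89, -27)) = Mul(-6, 14418) = -86508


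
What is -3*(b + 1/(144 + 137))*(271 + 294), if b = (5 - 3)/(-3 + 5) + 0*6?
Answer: -477990/281 ≈ -1701.0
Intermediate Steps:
b = 1 (b = 2/2 + 0 = 2*(½) + 0 = 1 + 0 = 1)
-3*(b + 1/(144 + 137))*(271 + 294) = -3*(1 + 1/(144 + 137))*(271 + 294) = -3*(1 + 1/281)*565 = -846*565/281 = -3*159330/281 = -477990/281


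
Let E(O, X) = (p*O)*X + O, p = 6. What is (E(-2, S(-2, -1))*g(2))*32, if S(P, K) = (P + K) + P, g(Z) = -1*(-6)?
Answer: 11136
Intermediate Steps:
g(Z) = 6
S(P, K) = K + 2*P (S(P, K) = (K + P) + P = K + 2*P)
E(O, X) = O + 6*O*X (E(O, X) = (6*O)*X + O = 6*O*X + O = O + 6*O*X)
(E(-2, S(-2, -1))*g(2))*32 = (-2*(1 + 6*(-1 + 2*(-2)))*6)*32 = (-2*(1 + 6*(-1 - 4))*6)*32 = (-2*(1 + 6*(-5))*6)*32 = (-2*(1 - 30)*6)*32 = (-2*(-29)*6)*32 = (58*6)*32 = 348*32 = 11136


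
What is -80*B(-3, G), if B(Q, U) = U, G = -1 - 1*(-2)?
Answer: -80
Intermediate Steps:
G = 1 (G = -1 + 2 = 1)
-80*B(-3, G) = -80*1 = -80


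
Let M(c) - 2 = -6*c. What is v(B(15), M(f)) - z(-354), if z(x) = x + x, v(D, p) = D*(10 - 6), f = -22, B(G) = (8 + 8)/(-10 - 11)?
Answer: 14804/21 ≈ 704.95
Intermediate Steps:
B(G) = -16/21 (B(G) = 16/(-21) = 16*(-1/21) = -16/21)
M(c) = 2 - 6*c
v(D, p) = 4*D (v(D, p) = D*4 = 4*D)
z(x) = 2*x
v(B(15), M(f)) - z(-354) = 4*(-16/21) - 2*(-354) = -64/21 - 1*(-708) = -64/21 + 708 = 14804/21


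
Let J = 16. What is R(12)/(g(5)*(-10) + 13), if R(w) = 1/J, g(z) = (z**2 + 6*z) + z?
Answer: -1/9392 ≈ -0.00010647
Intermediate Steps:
g(z) = z**2 + 7*z
R(w) = 1/16
R(12)/(g(5)*(-10) + 13) = 1/(16*((5*(7 + 5))*(-10) + 13)) = 1/(16*((5*12)*(-10) + 13)) = 1/(16*(60*(-10) + 13)) = 1/(16*(-600 + 13)) = (1/16)/(-587) = (1/16)*(-1/587) = -1/9392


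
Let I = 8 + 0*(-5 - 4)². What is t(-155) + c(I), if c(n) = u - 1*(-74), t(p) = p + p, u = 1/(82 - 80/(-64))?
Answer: -78584/333 ≈ -235.99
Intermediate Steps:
u = 4/333 (u = 1/(82 - 80*(-1/64)) = 1/(82 + 5/4) = 1/(333/4) = 4/333 ≈ 0.012012)
t(p) = 2*p
I = 8 (I = 8 + 0*(-9)² = 8 + 0*81 = 8 + 0 = 8)
c(n) = 24646/333 (c(n) = 4/333 - 1*(-74) = 4/333 + 74 = 24646/333)
t(-155) + c(I) = 2*(-155) + 24646/333 = -310 + 24646/333 = -78584/333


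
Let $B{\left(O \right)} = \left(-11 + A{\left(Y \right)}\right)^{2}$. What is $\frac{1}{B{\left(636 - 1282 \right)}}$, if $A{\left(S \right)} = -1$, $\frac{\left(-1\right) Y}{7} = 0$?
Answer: $\frac{1}{144} \approx 0.0069444$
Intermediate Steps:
$Y = 0$ ($Y = \left(-7\right) 0 = 0$)
$B{\left(O \right)} = 144$ ($B{\left(O \right)} = \left(-11 - 1\right)^{2} = \left(-12\right)^{2} = 144$)
$\frac{1}{B{\left(636 - 1282 \right)}} = \frac{1}{144}$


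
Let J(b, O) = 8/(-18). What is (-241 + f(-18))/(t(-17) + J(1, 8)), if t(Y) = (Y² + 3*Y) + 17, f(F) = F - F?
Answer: -2169/2291 ≈ -0.94675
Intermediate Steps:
f(F) = 0
t(Y) = 17 + Y² + 3*Y
J(b, O) = -4/9 (J(b, O) = 8*(-1/18) = -4/9)
(-241 + f(-18))/(t(-17) + J(1, 8)) = (-241 + 0)/((17 + (-17)² + 3*(-17)) - 4/9) = -241/((17 + 289 - 51) - 4/9) = -241/(255 - 4/9) = -241/2291/9 = -241*9/2291 = -2169/2291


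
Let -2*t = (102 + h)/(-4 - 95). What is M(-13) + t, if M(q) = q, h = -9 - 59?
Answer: -1270/99 ≈ -12.828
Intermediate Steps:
h = -68
t = 17/99 (t = -(102 - 68)/(2*(-4 - 95)) = -17/(-99) = -17*(-1)/99 = -½*(-34/99) = 17/99 ≈ 0.17172)
M(-13) + t = -13 + 17/99 = -1270/99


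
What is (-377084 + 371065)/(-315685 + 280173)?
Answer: 6019/35512 ≈ 0.16949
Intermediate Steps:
(-377084 + 371065)/(-315685 + 280173) = -6019/(-35512) = -6019*(-1/35512) = 6019/35512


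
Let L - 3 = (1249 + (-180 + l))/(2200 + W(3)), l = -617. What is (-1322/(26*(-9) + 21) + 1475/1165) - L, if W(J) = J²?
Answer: 467908258/109630461 ≈ 4.2681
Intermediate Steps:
L = 7079/2209 (L = 3 + (1249 + (-180 - 617))/(2200 + 3²) = 3 + (1249 - 797)/(2200 + 9) = 3 + 452/2209 = 7079/2209 ≈ 3.2046)
(-1322/(26*(-9) + 21) + 1475/1165) - L = (-1322/(26*(-9) + 21) + 1475/1165) - 1*7079/2209 = (-1322/(-234 + 21) + 1475*(1/1165)) - 7079/2209 = (-1322/(-213) + 295/233) - 7079/2209 = (-1322*(-1/213) + 295/233) - 7079/2209 = (1322/213 + 295/233) - 7079/2209 = 370861/49629 - 7079/2209 = 467908258/109630461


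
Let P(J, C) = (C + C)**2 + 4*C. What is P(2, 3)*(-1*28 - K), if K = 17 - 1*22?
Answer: -1104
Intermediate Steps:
K = -5 (K = 17 - 22 = -5)
P(J, C) = 4*C + 4*C**2 (P(J, C) = (2*C)**2 + 4*C = 4*C**2 + 4*C = 4*C + 4*C**2)
P(2, 3)*(-1*28 - K) = (4*3*(1 + 3))*(-1*28 - 1*(-5)) = (4*3*4)*(-28 + 5) = 48*(-23) = -1104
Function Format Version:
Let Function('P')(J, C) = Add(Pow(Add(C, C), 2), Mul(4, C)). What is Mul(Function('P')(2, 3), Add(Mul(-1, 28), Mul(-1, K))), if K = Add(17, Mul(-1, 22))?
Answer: -1104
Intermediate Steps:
K = -5 (K = Add(17, -22) = -5)
Function('P')(J, C) = Add(Mul(4, C), Mul(4, Pow(C, 2))) (Function('P')(J, C) = Add(Pow(Mul(2, C), 2), Mul(4, C)) = Add(Mul(4, Pow(C, 2)), Mul(4, C)) = Add(Mul(4, C), Mul(4, Pow(C, 2))))
Mul(Function('P')(2, 3), Add(Mul(-1, 28), Mul(-1, K))) = Mul(Mul(4, 3, Add(1, 3)), Add(Mul(-1, 28), Mul(-1, -5))) = Mul(Mul(4, 3, 4), Add(-28, 5)) = Mul(48, -23) = -1104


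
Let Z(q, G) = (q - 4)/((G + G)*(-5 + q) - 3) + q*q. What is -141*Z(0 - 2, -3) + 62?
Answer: -6244/13 ≈ -480.31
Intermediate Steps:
Z(q, G) = q² + (-4 + q)/(-3 + 2*G*(-5 + q)) (Z(q, G) = (-4 + q)/((2*G)*(-5 + q) - 3) + q² = (-4 + q)/(2*G*(-5 + q) - 3) + q² = (-4 + q)/(-3 + 2*G*(-5 + q)) + q² = q² + (-4 + q)/(-3 + 2*G*(-5 + q)))
-141*Z(0 - 2, -3) + 62 = -141*(4 - (0 - 2) + 3*(0 - 2)² - 2*(-3)*(0 - 2)³ + 10*(-3)*(0 - 2)²)/(3 + 10*(-3) - 2*(-3)*(0 - 2)) + 62 = -141*(4 - 1*(-2) + 3*(-2)² - 2*(-3)*(-2)³ + 10*(-3)*(-2)²)/(3 - 30 - 2*(-3)*(-2)) + 62 = -141*(4 + 2 + 3*4 - 2*(-3)*(-8) + 10*(-3)*4)/(3 - 30 - 12) + 62 = -141*(4 + 2 + 12 - 48 - 120)/(-39) + 62 = -(-47)*(-150)/13 + 62 = -141*50/13 + 62 = -7050/13 + 62 = -6244/13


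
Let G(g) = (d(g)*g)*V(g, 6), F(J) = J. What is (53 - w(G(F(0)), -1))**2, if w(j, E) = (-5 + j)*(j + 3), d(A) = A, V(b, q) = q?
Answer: 4624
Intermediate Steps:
G(g) = 6*g**2 (G(g) = (g*g)*6 = g**2*6 = 6*g**2)
w(j, E) = (-5 + j)*(3 + j)
(53 - w(G(F(0)), -1))**2 = (53 - (-15 + (6*0**2)**2 - 12*0**2))**2 = (53 - (-15 + (6*0)**2 - 12*0))**2 = (53 - (-15 + 0**2 - 2*0))**2 = (53 - (-15 + 0 + 0))**2 = (53 - 1*(-15))**2 = (53 + 15)**2 = 68**2 = 4624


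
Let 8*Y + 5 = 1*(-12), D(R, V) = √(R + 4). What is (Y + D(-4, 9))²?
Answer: 289/64 ≈ 4.5156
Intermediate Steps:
D(R, V) = √(4 + R)
Y = -17/8 (Y = -5/8 + (1*(-12))/8 = -5/8 + (⅛)*(-12) = -5/8 - 3/2 = -17/8 ≈ -2.1250)
(Y + D(-4, 9))² = (-17/8 + √(4 - 4))² = (-17/8 + √0)² = (-17/8 + 0)² = (-17/8)² = 289/64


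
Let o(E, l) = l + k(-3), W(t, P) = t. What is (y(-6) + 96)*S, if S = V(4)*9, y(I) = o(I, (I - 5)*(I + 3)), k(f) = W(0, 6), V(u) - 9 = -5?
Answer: 4644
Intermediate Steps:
V(u) = 4 (V(u) = 9 - 5 = 4)
k(f) = 0
o(E, l) = l (o(E, l) = l + 0 = l)
y(I) = (-5 + I)*(3 + I) (y(I) = (I - 5)*(I + 3) = (-5 + I)*(3 + I))
S = 36 (S = 4*9 = 36)
(y(-6) + 96)*S = ((-15 + (-6)² - 2*(-6)) + 96)*36 = ((-15 + 36 + 12) + 96)*36 = (33 + 96)*36 = 129*36 = 4644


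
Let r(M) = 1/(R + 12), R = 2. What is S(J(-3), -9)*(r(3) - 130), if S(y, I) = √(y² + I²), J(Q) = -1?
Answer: -1819*√82/14 ≈ -1176.6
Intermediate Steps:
S(y, I) = √(I² + y²)
r(M) = 1/14 (r(M) = 1/(2 + 12) = 1/14)
S(J(-3), -9)*(r(3) - 130) = √((-9)² + (-1)²)*(1/14 - 130) = √(81 + 1)*(-1819/14) = √82*(-1819/14) = -1819*√82/14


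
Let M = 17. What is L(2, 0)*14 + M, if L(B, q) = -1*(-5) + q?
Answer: 87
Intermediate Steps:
L(B, q) = 5 + q
L(2, 0)*14 + M = (5 + 0)*14 + 17 = 5*14 + 17 = 70 + 17 = 87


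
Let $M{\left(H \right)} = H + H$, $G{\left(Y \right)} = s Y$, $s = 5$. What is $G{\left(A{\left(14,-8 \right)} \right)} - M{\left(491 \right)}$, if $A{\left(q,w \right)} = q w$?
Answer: $-1542$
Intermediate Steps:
$G{\left(Y \right)} = 5 Y$
$M{\left(H \right)} = 2 H$
$G{\left(A{\left(14,-8 \right)} \right)} - M{\left(491 \right)} = 5 \cdot 14 \left(-8\right) - 2 \cdot 491 = 5 \left(-112\right) - 982 = -560 - 982 = -1542$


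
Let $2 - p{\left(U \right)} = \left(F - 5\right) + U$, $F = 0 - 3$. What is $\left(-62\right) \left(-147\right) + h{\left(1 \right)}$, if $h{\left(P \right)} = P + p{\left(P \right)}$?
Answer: $9124$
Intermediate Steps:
$F = -3$
$p{\left(U \right)} = 10 - U$ ($p{\left(U \right)} = 2 - \left(\left(-3 - 5\right) + U\right) = 2 - \left(-8 + U\right) = 10 - U$)
$h{\left(P \right)} = 10$ ($h{\left(P \right)} = P - \left(-10 + P\right) = 10$)
$\left(-62\right) \left(-147\right) + h{\left(1 \right)} = \left(-62\right) \left(-147\right) + 10 = 9114 + 10 = 9124$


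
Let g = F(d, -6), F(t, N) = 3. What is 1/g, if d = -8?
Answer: ⅓ ≈ 0.33333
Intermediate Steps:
g = 3
1/g = 1/3 = ⅓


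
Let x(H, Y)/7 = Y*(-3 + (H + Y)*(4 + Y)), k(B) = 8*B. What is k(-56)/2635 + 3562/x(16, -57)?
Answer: -1281541/7359555 ≈ -0.17413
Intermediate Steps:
x(H, Y) = 7*Y*(-3 + (4 + Y)*(H + Y)) (x(H, Y) = 7*(Y*(-3 + (H + Y)*(4 + Y))) = 7*(Y*(-3 + (4 + Y)*(H + Y))) = 7*Y*(-3 + (4 + Y)*(H + Y)))
k(-56)/2635 + 3562/x(16, -57) = (8*(-56))/2635 + 3562/((7*(-57)*(-3 + (-57)**2 + 4*16 + 4*(-57) + 16*(-57)))) = -448*1/2635 + 3562/((7*(-57)*(-3 + 3249 + 64 - 228 - 912))) = -448/2635 + 3562/((7*(-57)*2170)) = -448/2635 + 3562/(-865830) = -448/2635 + 3562*(-1/865830) = -448/2635 - 1781/432915 = -1281541/7359555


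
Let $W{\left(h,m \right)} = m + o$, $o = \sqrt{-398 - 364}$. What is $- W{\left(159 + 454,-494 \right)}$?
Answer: $494 - i \sqrt{762} \approx 494.0 - 27.604 i$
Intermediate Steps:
$o = i \sqrt{762}$ ($o = \sqrt{-762} = i \sqrt{762} \approx 27.604 i$)
$W{\left(h,m \right)} = m + i \sqrt{762}$
$- W{\left(159 + 454,-494 \right)} = - (-494 + i \sqrt{762}) = 494 - i \sqrt{762}$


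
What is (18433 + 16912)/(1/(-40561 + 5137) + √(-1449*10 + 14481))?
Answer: -250412256/2258747597 - 26611811269632*I/2258747597 ≈ -0.11086 - 11782.0*I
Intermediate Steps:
(18433 + 16912)/(1/(-40561 + 5137) + √(-1449*10 + 14481)) = 35345/(1/(-35424) + √(-14490 + 14481)) = 35345/(-1/35424 + √(-9)) = 35345/(-1/35424 + 3*I) = 35345*(1254859776*(-1/35424 - 3*I)/11293737985) = 8870603756544*(-1/35424 - 3*I)/2258747597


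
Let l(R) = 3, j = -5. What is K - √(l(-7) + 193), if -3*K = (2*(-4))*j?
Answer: -82/3 ≈ -27.333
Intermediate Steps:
K = -40/3 (K = -2*(-4)*(-5)/3 = -(-8)*(-5)/3 = -⅓*40 = -40/3 ≈ -13.333)
K - √(l(-7) + 193) = -40/3 - √(3 + 193) = -40/3 - √196 = -40/3 - 1*14 = -40/3 - 14 = -82/3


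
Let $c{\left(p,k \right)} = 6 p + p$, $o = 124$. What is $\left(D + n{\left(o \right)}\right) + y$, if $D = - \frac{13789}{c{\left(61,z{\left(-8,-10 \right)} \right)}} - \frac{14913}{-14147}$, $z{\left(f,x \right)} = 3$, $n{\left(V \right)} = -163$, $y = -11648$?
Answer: $- \frac{10219461113}{862967} \approx -11842.0$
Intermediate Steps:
$c{\left(p,k \right)} = 7 p$
$D = - \frac{26957876}{862967}$ ($D = - \frac{13789}{7 \cdot 61} - \frac{14913}{-14147} = - \frac{13789}{427} - - \frac{14913}{14147} = \left(-13789\right) \frac{1}{427} + \frac{14913}{14147} = - \frac{13789}{427} + \frac{14913}{14147} = - \frac{26957876}{862967} \approx -31.239$)
$\left(D + n{\left(o \right)}\right) + y = \left(- \frac{26957876}{862967} - 163\right) - 11648 = - \frac{167621497}{862967} - 11648 = - \frac{10219461113}{862967}$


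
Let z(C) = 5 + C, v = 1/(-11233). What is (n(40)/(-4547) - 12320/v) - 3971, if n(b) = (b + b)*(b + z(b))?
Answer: 629243813383/4547 ≈ 1.3839e+8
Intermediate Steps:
v = -1/11233 ≈ -8.9023e-5
n(b) = 2*b*(5 + 2*b) (n(b) = (b + b)*(b + (5 + b)) = (2*b)*(5 + 2*b) = 2*b*(5 + 2*b))
(n(40)/(-4547) - 12320/v) - 3971 = ((2*40*(5 + 2*40))/(-4547) - 12320/(-1/11233)) - 3971 = ((2*40*(5 + 80))*(-1/4547) - 12320*(-11233)) - 3971 = ((2*40*85)*(-1/4547) + 138390560) - 3971 = (6800*(-1/4547) + 138390560) - 3971 = (-6800/4547 + 138390560) - 3971 = 629261869520/4547 - 3971 = 629243813383/4547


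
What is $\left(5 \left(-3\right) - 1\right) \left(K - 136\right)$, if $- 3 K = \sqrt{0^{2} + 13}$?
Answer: $2176 + \frac{16 \sqrt{13}}{3} \approx 2195.2$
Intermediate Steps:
$K = - \frac{\sqrt{13}}{3}$ ($K = - \frac{\sqrt{0^{2} + 13}}{3} = - \frac{\sqrt{0 + 13}}{3} = - \frac{\sqrt{13}}{3} \approx -1.2019$)
$\left(5 \left(-3\right) - 1\right) \left(K - 136\right) = \left(5 \left(-3\right) - 1\right) \left(- \frac{\sqrt{13}}{3} - 136\right) = \left(-15 - 1\right) \left(-136 - \frac{\sqrt{13}}{3}\right) = - 16 \left(-136 - \frac{\sqrt{13}}{3}\right) = 2176 + \frac{16 \sqrt{13}}{3}$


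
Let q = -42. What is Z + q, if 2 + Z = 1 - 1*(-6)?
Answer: -37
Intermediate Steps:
Z = 5 (Z = -2 + (1 - 1*(-6)) = -2 + (1 + 6) = -2 + 7 = 5)
Z + q = 5 - 42 = -37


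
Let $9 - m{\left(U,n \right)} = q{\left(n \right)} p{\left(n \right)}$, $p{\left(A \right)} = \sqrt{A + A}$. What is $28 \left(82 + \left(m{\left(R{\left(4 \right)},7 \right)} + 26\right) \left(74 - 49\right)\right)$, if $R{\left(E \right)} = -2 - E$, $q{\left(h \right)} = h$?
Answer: $26796 - 4900 \sqrt{14} \approx 8461.9$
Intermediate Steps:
$p{\left(A \right)} = \sqrt{2} \sqrt{A}$ ($p{\left(A \right)} = \sqrt{2 A} = \sqrt{2} \sqrt{A}$)
$m{\left(U,n \right)} = 9 - \sqrt{2} n^{\frac{3}{2}}$ ($m{\left(U,n \right)} = 9 - n \sqrt{2} \sqrt{n} = 9 - \sqrt{2} n^{\frac{3}{2}}$)
$28 \left(82 + \left(m{\left(R{\left(4 \right)},7 \right)} + 26\right) \left(74 - 49\right)\right) = 28 \left(82 + \left(\left(9 - \sqrt{2} \cdot 7^{\frac{3}{2}}\right) + 26\right) \left(74 - 49\right)\right) = 28 \left(82 + \left(\left(9 - \sqrt{2} \cdot 7 \sqrt{7}\right) + 26\right) 25\right) = 28 \left(82 + \left(\left(9 - 7 \sqrt{14}\right) + 26\right) 25\right) = 28 \left(82 + \left(35 - 7 \sqrt{14}\right) 25\right) = 28 \left(82 + \left(875 - 175 \sqrt{14}\right)\right) = 28 \left(957 - 175 \sqrt{14}\right) = 26796 - 4900 \sqrt{14}$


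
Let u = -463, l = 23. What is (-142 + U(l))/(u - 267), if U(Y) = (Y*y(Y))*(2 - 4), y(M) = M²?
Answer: 12238/365 ≈ 33.529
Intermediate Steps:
U(Y) = -2*Y³ (U(Y) = (Y*Y²)*(2 - 4) = Y³*(-2) = -2*Y³)
(-142 + U(l))/(u - 267) = (-142 - 2*23³)/(-463 - 267) = (-142 - 2*12167)/(-730) = (-142 - 24334)*(-1/730) = -24476*(-1/730) = 12238/365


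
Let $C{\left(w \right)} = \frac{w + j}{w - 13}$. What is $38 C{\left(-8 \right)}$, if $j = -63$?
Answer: $\frac{2698}{21} \approx 128.48$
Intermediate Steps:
$C{\left(w \right)} = \frac{-63 + w}{-13 + w}$ ($C{\left(w \right)} = \frac{w - 63}{w - 13} = \frac{-63 + w}{-13 + w}$)
$38 C{\left(-8 \right)} = 38 \frac{-63 - 8}{-13 - 8} = 38 \frac{1}{-21} \left(-71\right) = 38 \left(\left(- \frac{1}{21}\right) \left(-71\right)\right) = 38 \cdot \frac{71}{21} = \frac{2698}{21}$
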